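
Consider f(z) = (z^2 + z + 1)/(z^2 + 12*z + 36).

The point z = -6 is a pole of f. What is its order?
2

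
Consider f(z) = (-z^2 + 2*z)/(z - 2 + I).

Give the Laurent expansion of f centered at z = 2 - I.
(1 + 2*I)/(z - 2 + I) - 2 + 2*I - (z - 2 + I)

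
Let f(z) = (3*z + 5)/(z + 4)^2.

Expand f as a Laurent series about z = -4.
Put w = z - (-4), i.e. z = w - 4. The denominator is w^2, so it suffices to rewrite the numerator in powers of w.

P(z) = 3*z + 5
P(w - 4) = -7 + 3*w

Dividing each term by w^2:
  f = -7/w^2 + 3/w

Substituting back w = z + 4:
  f(z) = -7/(z + 4)^2 + 3/(z + 4)

The series is finite because the numerator is a polynomial; the negative powers form the principal part, and the coefficient of 1/(z + 4) gives Res(f, -4) = 3.

Final answer: -7/(z + 4)^2 + 3/(z + 4)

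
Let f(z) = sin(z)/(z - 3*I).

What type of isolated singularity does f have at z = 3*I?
Write f(z) = g(z)/(z - 3*I) with g(z) = sin(z).
g is entire and g(3*I) = I*sinh(3) ≠ 0, so no factor of (z - 3*I) cancels: the Laurent expansion of f about z = 3*I starts at the power -1, i.e. lim_{z→z₀} (z - z₀) f(z) = I*sinh(3) is finite and nonzero.
So z = 3*I is a pole of order 1.

Final answer: pole of order 1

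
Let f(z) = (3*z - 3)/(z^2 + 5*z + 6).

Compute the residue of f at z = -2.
Write f(z) = P(z)/Q(z) with P(z) = 3*z - 3 and Q(z) = z^2 + 5*z + 6.
The denominator factors as Q(z) = (z + 2)*(z + 3), so z = -2 is a simple zero of Q and P is analytic there; z = -2 is therefore a simple pole and
  Res(f, z₀) = P(z₀)/Q'(z₀).

Q'(z) = 2*z + 5, so Q'(-2) = 1.
P(-2) = -9.

Res(f, -2) = (-9)/(1) = -9

Final answer: -9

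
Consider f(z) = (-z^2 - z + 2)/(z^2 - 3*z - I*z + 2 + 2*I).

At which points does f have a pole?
The singularities of f are the zeros of the denominator. Factoring,
  z^2 - 3*z - I*z + 2 + 2*I = (z - 2)*(z - 1 - I)
so the candidates are z = 2, z = 1 + I.

Check the numerator P(z) = -z^2 - z + 2 at each one:
  P(2) = -4 ≠ 0, so z = 2 is a (simple) pole.
  P(1 + I) = 1 - 3*I ≠ 0, so z = 1 + I is a (simple) pole.

Poles of f: {1 + I, 2}

Final answer: {1 + I, 2}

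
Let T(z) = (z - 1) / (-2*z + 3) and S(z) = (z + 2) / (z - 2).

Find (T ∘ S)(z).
(T ∘ S)(z) = T(S(z)) = ((1)*S(z) + (-1))/((-2)*S(z) + (3)). Multiply numerator and denominator by z - 2:
  numerator:   (1)*(z + 2) + (-1)*(z - 2) = 4
  denominator: (-2)*(z + 2) + (3)*(z - 2) = z - 10
(T ∘ S)(z) = 4/(z - 10)

Final answer: 4/(z - 10)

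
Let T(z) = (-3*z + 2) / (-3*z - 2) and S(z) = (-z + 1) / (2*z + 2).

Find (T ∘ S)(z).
(T ∘ S)(z) = T(S(z)) = ((-3)*S(z) + (2))/((-3)*S(z) + (-2)). Multiply numerator and denominator by 2*z + 2:
  numerator:   (-3)*(-z + 1) + (2)*(2*z + 2) = 7*z + 1
  denominator: (-3)*(-z + 1) + (-2)*(2*z + 2) = -z - 7
(T ∘ S)(z) = (7*z + 1)/(-z - 7) = (-7*z - 1)/(z + 7)

Final answer: (-7*z - 1)/(z + 7)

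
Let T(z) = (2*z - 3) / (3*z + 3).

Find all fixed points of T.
{-1/6 - sqrt(35)*I/6, -1/6 + sqrt(35)*I/6}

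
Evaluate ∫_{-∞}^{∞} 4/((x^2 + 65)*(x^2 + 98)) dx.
Let f(z) = 4/((z^2 + 65)*(z^2 + 98)). The denominator has no real zeros and deg Q - deg P = 4 ≥ 2, so the integral of f over the upper semicircle |z| = R tends to 0 as R → ∞. Closing the contour in the upper half-plane,
  ∫_{-∞}^{∞} f(x) dx = 2πi · Σ Res(f, z_k)  over the poles with Im z_k > 0.

Zeros of the denominator: z^2 + 65 = 0 gives z = ±sqrt(65)*I; z^2 + 98 = 0 gives z = ±7*sqrt(2)*I.
Upper half-plane: z = 7*sqrt(2)*I, z = sqrt(65)*I (simple).

Each pole is a simple zero of Q(z) = z^4 + 163*z^2 + 6370, so Res(f, z₀) = P(z₀)/Q'(z₀) with P(z) = 4, Q'(z) = 4*z^3 + 326*z:
  Res(f, 7*sqrt(2)*I) = (4)/(-462*sqrt(2)*I) = sqrt(2)*I/231
  Res(f, sqrt(65)*I) = (4)/(66*sqrt(65)*I) = -2*sqrt(65)*I/2145

Sum of residues: I*(-14*sqrt(65) + 65*sqrt(2))/15015
∫_{-∞}^{∞} f(x) dx = 2πi · (I*(-14*sqrt(65) + 65*sqrt(2))/15015) = 2*pi*(-65*sqrt(2) + 14*sqrt(65))/15015

Final answer: 2*pi*(-65*sqrt(2) + 14*sqrt(65))/15015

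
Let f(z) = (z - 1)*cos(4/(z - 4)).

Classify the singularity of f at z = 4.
Let u = z - 4. Then
  cos(4/u) = Σ_{k≥0} (-1)^k (4)^(2k)/((2k)!·u^(2k)) = 1 - 8/u^2 + 32/(3*u^4) + ...
which has infinitely many negative powers of u, so cos(4/(z - 4)) has an essential singularity at z = 4.
The extra factor z - 1 is a nonzero polynomial; if the product had at most a pole at z = 4, dividing by that polynomial would leave cos(4/(z - 4)) with at most a pole too — contradiction. (Equivalently, the product's Laurent series still has infinitely many negative powers.)
So the singularity is essential.

Final answer: essential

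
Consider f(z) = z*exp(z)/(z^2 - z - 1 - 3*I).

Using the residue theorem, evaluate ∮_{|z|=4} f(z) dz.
By the residue theorem, ∮_C f(z) dz = 2πi · (sum of the residues of f at the poles inside |z| = 4).

The denominator factors as (z + 1 + I)*(z - 2 - I), so the singularities of f are simple poles at z = -1 - I, z = 2 + I.
  |-1 - I|² = 2 < 16 = 4², so this pole is inside the contour.
  |2 + I|² = 5 < 16 = 4², so this pole is inside the contour.

With P(z) = z*exp(z) and Q(z) = z^2 - z - 1 - 3*I, each pole is simple, so Res(f, z₀) = P(z₀)/Q'(z₀) with Q'(z) = 2*z - 1.
  Res(f, -1 - I) = P(-1 - I)/Q'(-1 - I) = ((-1 - I)*exp(-1 - I))/(-3 - 2*I) = (5/13 + I/13)*exp(-1 - I)
  Res(f, 2 + I) = P(2 + I)/Q'(2 + I) = ((2 + I)*exp(2 + I))/(3 + 2*I) = (8/13 - I/13)*exp(2 + I)

Sum of residues inside C: (5/13 + I/13)*exp(-1 - I) + (8/13 - I/13)*exp(2 + I)
∮_C f(z) dz = 2πi · ((5/13 + I/13)*exp(-1 - I) + (8/13 - I/13)*exp(2 + I)) = pi*(-2/13 + 10*I/13)*exp(-1 - I) + pi*(2/13 + 16*I/13)*exp(2 + I)

Final answer: pi*(-2/13 + 10*I/13)*exp(-1 - I) + pi*(2/13 + 16*I/13)*exp(2 + I)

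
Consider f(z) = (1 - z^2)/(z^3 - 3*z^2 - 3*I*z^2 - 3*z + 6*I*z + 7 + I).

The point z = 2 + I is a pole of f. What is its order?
Factor the denominator:
  z^3 - 3*z^2 - 3*I*z^2 - 3*z + 6*I*z + 7 + I = (z - 2 - I)^2*(z + 1 - I)

The numerator P(z) = 1 - z^2 has P(2 + I) = -2 - 4*I ≠ 0, so no factor of (z - 2 - I) cancels.
Near z = 2 + I we can therefore write f(z) = g(z)/(z - 2 - I)^2 with g analytic at 2 + I and g(2 + I) ≠ 0 (g is the numerator divided by the remaining denominator factors).

Hence z = 2 + I is a pole of order 2.

Final answer: 2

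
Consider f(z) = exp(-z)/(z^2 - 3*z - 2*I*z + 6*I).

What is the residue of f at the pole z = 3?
Write f(z) = P(z)/Q(z) with P(z) = exp(-z) and Q(z) = z^2 - 3*z - 2*I*z + 6*I.
The denominator factors as Q(z) = (z - 3)*(z - 2*I), so z = 3 is a simple zero of Q and P is analytic there; z = 3 is therefore a simple pole and
  Res(f, z₀) = P(z₀)/Q'(z₀).

Q'(z) = 2*z - 3 - 2*I, so Q'(3) = 3 - 2*I.
P(3) = exp(-3).

Res(f, 3) = (exp(-3))/(3 - 2*I) = (3/13 + 2*I/13)*exp(-3)

Final answer: (3/13 + 2*I/13)*exp(-3)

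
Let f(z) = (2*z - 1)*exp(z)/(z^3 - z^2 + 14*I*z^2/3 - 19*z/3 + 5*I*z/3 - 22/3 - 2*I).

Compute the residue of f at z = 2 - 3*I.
Write f(z) = P(z)/Q(z) with P(z) = (2*z - 1)*exp(z) and Q(z) = z^3 - z^2 + 14*I*z^2/3 - 19*z/3 + 5*I*z/3 - 22/3 - 2*I.
The denominator factors as Q(z) = (z - 2 + 3*I)*(z + 2*I)*(z + 1 - I/3), so z = 2 - 3*I is a simple zero of Q and P is analytic there; z = 2 - 3*I is therefore a simple pole and
  Res(f, z₀) = P(z₀)/Q'(z₀).

Q'(z) = 3*z^2 - 2*z + 28*I*z/3 - 19/3 + 5*I/3, so Q'(2 - 3*I) = 8/3 - 29*I/3.
P(2 - 3*I) = (3 - 6*I)*exp(2 - 3*I).

Res(f, 2 - 3*I) = ((3 - 6*I)*exp(2 - 3*I))/(8/3 - 29*I/3) = (594/905 + 117*I/905)*exp(2 - 3*I)

Final answer: (594/905 + 117*I/905)*exp(2 - 3*I)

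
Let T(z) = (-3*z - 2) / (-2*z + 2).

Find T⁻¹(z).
(2*z + 2)/(2*z - 3)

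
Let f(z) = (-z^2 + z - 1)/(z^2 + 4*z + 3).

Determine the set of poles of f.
The singularities of f are the zeros of the denominator. Factoring,
  z^2 + 4*z + 3 = (z + 3)*(z + 1)
so the candidates are z = -3, z = -1.

Check the numerator P(z) = -z^2 + z - 1 at each one:
  P(-3) = -13 ≠ 0, so z = -3 is a (simple) pole.
  P(-1) = -3 ≠ 0, so z = -1 is a (simple) pole.

Poles of f: {-3, -1}

Final answer: {-3, -1}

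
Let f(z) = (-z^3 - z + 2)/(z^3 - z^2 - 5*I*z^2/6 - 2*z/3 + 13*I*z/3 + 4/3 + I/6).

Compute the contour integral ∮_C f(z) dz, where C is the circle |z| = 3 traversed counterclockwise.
pi*(5/3 - 2*I)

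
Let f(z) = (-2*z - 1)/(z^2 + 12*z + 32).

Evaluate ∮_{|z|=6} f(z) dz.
By the residue theorem, ∮_C f(z) dz = 2πi · (sum of the residues of f at the poles inside |z| = 6).

The denominator factors as (z + 8)*(z + 4), so the singularities of f are simple poles at z = -8, z = -4.
  |-8|² = 64 > 36 = 6², so this pole is outside the contour.
  |-4|² = 16 < 36 = 6², so this pole is inside the contour.

With P(z) = -2*z - 1 and Q(z) = z^2 + 12*z + 32, each pole is simple, so Res(f, z₀) = P(z₀)/Q'(z₀) with Q'(z) = 2*z + 12.
  Res(f, -4) = P(-4)/Q'(-4) = (7)/(4) = 7/4

∮_C f(z) dz = 2πi · (7/4) = 7*I*pi/2

Final answer: 7*I*pi/2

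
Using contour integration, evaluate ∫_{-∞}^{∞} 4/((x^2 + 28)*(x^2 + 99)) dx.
Let f(z) = 4/((z^2 + 28)*(z^2 + 99)). The denominator has no real zeros and deg Q - deg P = 4 ≥ 2, so the integral of f over the upper semicircle |z| = R tends to 0 as R → ∞. Closing the contour in the upper half-plane,
  ∫_{-∞}^{∞} f(x) dx = 2πi · Σ Res(f, z_k)  over the poles with Im z_k > 0.

Zeros of the denominator: z^2 + 99 = 0 gives z = ±3*sqrt(11)*I; z^2 + 28 = 0 gives z = ±2*sqrt(7)*I.
Upper half-plane: z = 3*sqrt(11)*I, z = 2*sqrt(7)*I (simple).

Each pole is a simple zero of Q(z) = z^4 + 127*z^2 + 2772, so Res(f, z₀) = P(z₀)/Q'(z₀) with P(z) = 4, Q'(z) = 4*z^3 + 254*z:
  Res(f, 3*sqrt(11)*I) = (4)/(-426*sqrt(11)*I) = 2*sqrt(11)*I/2343
  Res(f, 2*sqrt(7)*I) = (4)/(284*sqrt(7)*I) = -sqrt(7)*I/497

Sum of residues: I*(-33*sqrt(7) + 14*sqrt(11))/16401
∫_{-∞}^{∞} f(x) dx = 2πi · (I*(-33*sqrt(7) + 14*sqrt(11))/16401) = 2*pi*(-14*sqrt(11) + 33*sqrt(7))/16401

Final answer: 2*pi*(-14*sqrt(11) + 33*sqrt(7))/16401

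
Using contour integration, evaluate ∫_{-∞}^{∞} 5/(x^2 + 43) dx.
Let f(z) = 5/(z^2 + 43). The denominator has no real zeros and deg Q - deg P = 2 ≥ 2, so the integral of f over the upper semicircle |z| = R tends to 0 as R → ∞. Closing the contour in the upper half-plane,
  ∫_{-∞}^{∞} f(x) dx = 2πi · Σ Res(f, z_k)  over the poles with Im z_k > 0.

Zeros of the denominator: z^2 + 43 = 0 gives z = ±sqrt(43)*I.
Upper half-plane: z = sqrt(43)*I (simple).

Each pole is a simple zero of Q(z) = z^2 + 43, so Res(f, z₀) = P(z₀)/Q'(z₀) with P(z) = 5, Q'(z) = 2*z:
  Res(f, sqrt(43)*I) = (5)/(2*sqrt(43)*I) = -5*sqrt(43)*I/86

∫_{-∞}^{∞} f(x) dx = 2πi · (-5*sqrt(43)*I/86) = 5*sqrt(43)*pi/43

Final answer: 5*sqrt(43)*pi/43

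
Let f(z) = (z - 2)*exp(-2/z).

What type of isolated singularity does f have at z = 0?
essential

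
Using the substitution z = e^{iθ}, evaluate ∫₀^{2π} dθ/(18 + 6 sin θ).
sqrt(2)*pi/12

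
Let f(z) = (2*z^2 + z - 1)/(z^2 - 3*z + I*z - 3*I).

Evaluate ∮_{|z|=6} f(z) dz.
By the residue theorem, ∮_C f(z) dz = 2πi · (sum of the residues of f at the poles inside |z| = 6).

The denominator factors as (z + I)*(z - 3), so the singularities of f are simple poles at z = -I, z = 3.
  |-I|² = 1 < 36 = 6², so this pole is inside the contour.
  |3|² = 9 < 36 = 6², so this pole is inside the contour.

With P(z) = 2*z^2 + z - 1 and Q(z) = z^2 - 3*z + I*z - 3*I, each pole is simple, so Res(f, z₀) = P(z₀)/Q'(z₀) with Q'(z) = 2*z - 3 + I.
  Res(f, -I) = P(-I)/Q'(-I) = (-3 - I)/(-3 - I) = 1
  Res(f, 3) = P(3)/Q'(3) = (20)/(3 + I) = 6 - 2*I

Sum of residues inside C: 7 - 2*I
∮_C f(z) dz = 2πi · (7 - 2*I) = pi*(4 + 14*I)

Final answer: pi*(4 + 14*I)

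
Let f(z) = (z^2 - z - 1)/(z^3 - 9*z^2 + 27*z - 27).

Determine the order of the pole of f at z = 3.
Factor the denominator:
  z^3 - 9*z^2 + 27*z - 27 = (z - 3)^3

The numerator P(z) = z^2 - z - 1 has P(3) = 5 ≠ 0, so no factor of (z - 3) cancels.
Near z = 3 we can therefore write f(z) = g(z)/(z - 3)^3 with g analytic at 3 and g(3) ≠ 0 (g is just the numerator).

Hence z = 3 is a pole of order 3.

Final answer: 3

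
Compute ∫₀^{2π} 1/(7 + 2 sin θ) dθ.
2*sqrt(5)*pi/15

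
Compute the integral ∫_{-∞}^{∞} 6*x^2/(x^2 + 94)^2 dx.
Let f(z) = 6*z^2/(z^2 + 94)^2. The denominator has no real zeros and deg Q - deg P = 2 ≥ 2, so the integral of f over the upper semicircle |z| = R tends to 0 as R → ∞. Closing the contour in the upper half-plane,
  ∫_{-∞}^{∞} f(x) dx = 2πi · Σ Res(f, z_k)  over the poles with Im z_k > 0.

Zeros of the denominator: z^2 + 94 = 0 gives z = ±sqrt(94)*I.
Upper half-plane: z = sqrt(94)*I (a pole of order 2).

Write f(z) = g(z)/(z - sqrt(94)*I)^2 with g(z) = 6*z^2/(z + sqrt(94)*I)^2. For a double pole, Res(f, z₀) = g'(z₀):
  g'(z) = 12*sqrt(94)*I*z/(z + sqrt(94)*I)^3
  Res(f, sqrt(94)*I) = g'(sqrt(94)*I) = -3*sqrt(94)*I/188

∫_{-∞}^{∞} f(x) dx = 2πi · (-3*sqrt(94)*I/188) = 3*sqrt(94)*pi/94

Final answer: 3*sqrt(94)*pi/94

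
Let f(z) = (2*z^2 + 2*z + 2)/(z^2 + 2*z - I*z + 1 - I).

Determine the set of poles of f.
{-1, -1 + I}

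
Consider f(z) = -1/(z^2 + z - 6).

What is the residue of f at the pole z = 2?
Write f(z) = P(z)/Q(z) with P(z) = -1 and Q(z) = z^2 + z - 6.
The denominator factors as Q(z) = (z - 2)*(z + 3), so z = 2 is a simple zero of Q and P is analytic there; z = 2 is therefore a simple pole and
  Res(f, z₀) = P(z₀)/Q'(z₀).

Q'(z) = 2*z + 1, so Q'(2) = 5.
P(2) = -1.

Res(f, 2) = (-1)/(5) = -1/5

Final answer: -1/5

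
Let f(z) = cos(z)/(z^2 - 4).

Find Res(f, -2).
Write f(z) = P(z)/Q(z) with P(z) = cos(z) and Q(z) = z^2 - 4.
The denominator factors as Q(z) = (z + 2)*(z - 2), so z = -2 is a simple zero of Q and P is analytic there; z = -2 is therefore a simple pole and
  Res(f, z₀) = P(z₀)/Q'(z₀).

Q'(z) = 2*z, so Q'(-2) = -4.
P(-2) = cos(2).

Res(f, -2) = (cos(2))/(-4) = -cos(2)/4

Final answer: -cos(2)/4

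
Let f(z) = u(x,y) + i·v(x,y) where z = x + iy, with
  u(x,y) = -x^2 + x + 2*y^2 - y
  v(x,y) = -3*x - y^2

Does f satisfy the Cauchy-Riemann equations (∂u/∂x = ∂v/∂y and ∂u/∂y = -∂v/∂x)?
∂u/∂x = 1 - 2*x
∂v/∂y = -2*y
∂u/∂y = 4*y - 1
∂v/∂x = -3
∂u/∂x ≠ ∂v/∂y and ∂u/∂y ≠ -∂v/∂x; the Cauchy-Riemann equations are not satisfied, so f is not analytic.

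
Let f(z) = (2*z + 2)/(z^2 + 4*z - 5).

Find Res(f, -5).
Write f(z) = P(z)/Q(z) with P(z) = 2*z + 2 and Q(z) = z^2 + 4*z - 5.
The denominator factors as Q(z) = (z + 5)*(z - 1), so z = -5 is a simple zero of Q and P is analytic there; z = -5 is therefore a simple pole and
  Res(f, z₀) = P(z₀)/Q'(z₀).

Q'(z) = 2*z + 4, so Q'(-5) = -6.
P(-5) = -8.

Res(f, -5) = (-8)/(-6) = 4/3

Final answer: 4/3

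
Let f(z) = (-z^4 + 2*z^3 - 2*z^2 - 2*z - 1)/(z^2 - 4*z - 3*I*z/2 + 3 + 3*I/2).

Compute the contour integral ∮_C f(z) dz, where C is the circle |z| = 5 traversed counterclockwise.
By the residue theorem, ∮_C f(z) dz = 2πi · (sum of the residues of f at the poles inside |z| = 5).

The denominator factors as (z - 3 - 3*I/2)*(z - 1), so the singularities of f are simple poles at z = 3 + 3*I/2, z = 1.
  |3 + 3*I/2|² = 45/4 < 25 = 5², so this pole is inside the contour.
  |1|² = 1 < 25 = 5², so this pole is inside the contour.

With P(z) = -z^4 + 2*z^3 - 2*z^2 - 2*z - 1 and Q(z) = z^2 - 4*z - 3*I*z/2 + 3 + 3*I/2, each pole is simple, so Res(f, z₀) = P(z₀)/Q'(z₀) with Q'(z) = 2*z - 4 - 3*I/2.
  Res(f, 3 + 3*I/2) = P(3 + 3*I/2)/Q'(3 + 3*I/2) = (455/16 - 273*I/4)/(2 + 3*I/2) = -182/25 - 5733*I/200
  Res(f, 1) = P(1)/Q'(1) = (-4)/(-2 - 3*I/2) = 32/25 - 24*I/25

Sum of residues inside C: -6 - 237*I/8
∮_C f(z) dz = 2πi · (-6 - 237*I/8) = pi*(237/4 - 12*I)

Final answer: pi*(237/4 - 12*I)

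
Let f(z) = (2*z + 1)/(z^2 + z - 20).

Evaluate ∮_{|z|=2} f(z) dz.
0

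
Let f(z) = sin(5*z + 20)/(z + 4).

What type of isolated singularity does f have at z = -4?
Let u = z + 4. The argument of sin is 5*z + 20 = 5u, so
  f = sin(5u)/u = ((5u) - (5u)^3/6 + ...)/u = 5 - (125/6)*u^2 + ...
The Laurent expansion about u = 0 has no negative powers; equivalently lim_{z→-4} f(z) = 5 exists and is finite.
So the singularity is removable.

Final answer: removable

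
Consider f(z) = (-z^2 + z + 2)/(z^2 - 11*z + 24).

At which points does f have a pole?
The singularities of f are the zeros of the denominator. Factoring,
  z^2 - 11*z + 24 = (z - 8)*(z - 3)
so the candidates are z = 8, z = 3.

Check the numerator P(z) = -z^2 + z + 2 at each one:
  P(8) = -54 ≠ 0, so z = 8 is a (simple) pole.
  P(3) = -4 ≠ 0, so z = 3 is a (simple) pole.

Poles of f: {3, 8}

Final answer: {3, 8}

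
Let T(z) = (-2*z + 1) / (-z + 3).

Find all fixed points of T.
T(z) = z means -2*z + 1 = z*(-z + 3), i.e.
  -z^2 + 5*z - 1 = 0.
Discriminant: (5)^2 - 4*(-1)*(-1) = 21, so the roots are real.
  z = (-5 ± sqrt(21))/(2*(-1))
Fixed points: {5/2 - sqrt(21)/2, sqrt(21)/2 + 5/2}

Final answer: {5/2 - sqrt(21)/2, sqrt(21)/2 + 5/2}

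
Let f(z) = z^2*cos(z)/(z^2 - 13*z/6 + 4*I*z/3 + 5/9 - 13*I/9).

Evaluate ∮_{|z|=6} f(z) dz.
By the residue theorem, ∮_C f(z) dz = 2πi · (sum of the residues of f at the poles inside |z| = 6).

The denominator factors as (z - 3/2 + 2*I/3)*(z - 2/3 + 2*I/3), so the singularities of f are simple poles at z = 3/2 - 2*I/3, z = 2/3 - 2*I/3.
  |3/2 - 2*I/3|² = 97/36 < 36 = 6², so this pole is inside the contour.
  |2/3 - 2*I/3|² = 8/9 < 36 = 6², so this pole is inside the contour.

With P(z) = z^2*cos(z) and Q(z) = z^2 - 13*z/6 + 4*I*z/3 + 5/9 - 13*I/9, each pole is simple, so Res(f, z₀) = P(z₀)/Q'(z₀) with Q'(z) = 2*z - 13/6 + 4*I/3.
  Res(f, 3/2 - 2*I/3) = P(3/2 - 2*I/3)/Q'(3/2 - 2*I/3) = ((65/36 - 2*I)*cos(3/2 - 2*I/3))/(5/6) = (13/6 - 12*I/5)*cos(3/2 - 2*I/3)
  Res(f, 2/3 - 2*I/3) = P(2/3 - 2*I/3)/Q'(2/3 - 2*I/3) = (-8*I*cos(2/3 - 2*I/3)/9)/(-5/6) = 16*I*cos(2/3 - 2*I/3)/15

Sum of residues inside C: 16*I*cos(2/3 - 2*I/3)/15 + (13/6 - 12*I/5)*cos(3/2 - 2*I/3)
∮_C f(z) dz = 2πi · (16*I*cos(2/3 - 2*I/3)/15 + (13/6 - 12*I/5)*cos(3/2 - 2*I/3)) = -32*pi*cos(2/3 - 2*I/3)/15 + pi*(24/5 + 13*I/3)*cos(3/2 - 2*I/3)

Final answer: -32*pi*cos(2/3 - 2*I/3)/15 + pi*(24/5 + 13*I/3)*cos(3/2 - 2*I/3)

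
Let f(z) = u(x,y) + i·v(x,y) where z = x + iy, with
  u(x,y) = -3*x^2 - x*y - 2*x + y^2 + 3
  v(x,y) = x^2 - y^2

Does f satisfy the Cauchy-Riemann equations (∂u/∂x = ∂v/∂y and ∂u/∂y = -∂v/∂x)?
∂u/∂x = -6*x - y - 2
∂v/∂y = -2*y
∂u/∂y = -x + 2*y
∂v/∂x = 2*x
∂u/∂x ≠ ∂v/∂y and ∂u/∂y ≠ -∂v/∂x; the Cauchy-Riemann equations are not satisfied, so f is not analytic.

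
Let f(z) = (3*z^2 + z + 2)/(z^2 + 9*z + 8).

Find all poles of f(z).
The singularities of f are the zeros of the denominator. Factoring,
  z^2 + 9*z + 8 = (z + 8)*(z + 1)
so the candidates are z = -8, z = -1.

Check the numerator P(z) = 3*z^2 + z + 2 at each one:
  P(-8) = 186 ≠ 0, so z = -8 is a (simple) pole.
  P(-1) = 4 ≠ 0, so z = -1 is a (simple) pole.

Poles of f: {-8, -1}

Final answer: {-8, -1}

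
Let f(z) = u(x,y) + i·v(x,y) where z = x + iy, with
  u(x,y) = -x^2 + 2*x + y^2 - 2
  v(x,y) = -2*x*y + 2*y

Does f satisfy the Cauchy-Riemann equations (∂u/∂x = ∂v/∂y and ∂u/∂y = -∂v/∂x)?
∂u/∂x = 2 - 2*x
∂v/∂y = 2 - 2*x
∂u/∂y = 2*y
∂v/∂x = -2*y
∂u/∂x = ∂v/∂y and ∂u/∂y = -∂v/∂x hold identically; f is analytic.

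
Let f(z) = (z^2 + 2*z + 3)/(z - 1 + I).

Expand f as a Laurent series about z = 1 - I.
Put w = z - (1 - I), i.e. z = w + 1 - I. The denominator is w, so it suffices to rewrite the numerator in powers of w.

P(z) = z^2 + 2*z + 3
P(w + 1 - I) = 5 - 4*I + (4 - 2*I)*w + w^2

Dividing each term by w:
  f = (5 - 4*I)/w + 4 - 2*I + w

Substituting back w = z - 1 + I:
  f(z) = (5 - 4*I)/(z - 1 + I) + 4 - 2*I + (z - 1 + I)

The series is finite because the numerator is a polynomial; the negative powers form the principal part, and the coefficient of 1/(z - 1 + I) gives Res(f, 1 - I) = 5 - 4*I.

Final answer: (5 - 4*I)/(z - 1 + I) + 4 - 2*I + (z - 1 + I)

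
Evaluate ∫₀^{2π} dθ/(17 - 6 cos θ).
Call the integral J. The integrand is 2π-periodic and we integrate over a full period, so shifting θ does not change the value (θ → θ + π flips the sign of the trig term). Hence
  J = ∫₀^{2π} dθ/(17 + 6 cos θ).
Put z = e^{iθ}: then cos θ = (z + 1/z)/2, dθ = dz/(iz), and z runs once counterclockwise around |z| = 1:
  J = ∮_{|z|=1} 1/(17 + 6*(z + 1/z)/2) · dz/(iz) = (2/i) ∮_{|z|=1} dz/(6*z^2 + 34*z + 6).
The roots of 6*z^2 + 34*z + 6 are z = (-17 ± sqrt(17^2 - 6^2))/6, with sqrt(253) = sqrt(253); their product is 1, so only z₊ = -17/6 + sqrt(253)/6 lies inside the unit circle (z₋ = -17/6 - sqrt(253)/6 lies outside).
z₊ is a simple zero of q(z) = 6*z^2 + 34*z + 6, so Res(1/q, z₊) = 1/q'(z₊) with q'(z) = 12*z + 34; and q'(z₊) = 6*(z₊ - z₋) = 2*sqrt(253).
Therefore J = (2/i) · 2πi · 1/(2*sqrt(253)) = 2*pi/(sqrt(253)) = 2*sqrt(253)*pi/253

Final answer: 2*sqrt(253)*pi/253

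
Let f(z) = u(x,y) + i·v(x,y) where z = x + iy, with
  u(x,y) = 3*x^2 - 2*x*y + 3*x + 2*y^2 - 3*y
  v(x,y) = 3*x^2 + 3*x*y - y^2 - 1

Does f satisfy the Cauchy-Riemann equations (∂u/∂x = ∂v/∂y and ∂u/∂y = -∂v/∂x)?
∂u/∂x = 6*x - 2*y + 3
∂v/∂y = 3*x - 2*y
∂u/∂y = -2*x + 4*y - 3
∂v/∂x = 6*x + 3*y
∂u/∂x ≠ ∂v/∂y and ∂u/∂y ≠ -∂v/∂x; the Cauchy-Riemann equations are not satisfied, so f is not analytic.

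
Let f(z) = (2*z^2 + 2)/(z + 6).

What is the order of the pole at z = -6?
Factor the denominator:
  z + 6 = (z + 6)

The numerator P(z) = 2*z^2 + 2 has P(-6) = 74 ≠ 0, so no factor of (z + 6) cancels.
Near z = -6 we can therefore write f(z) = g(z)/(z + 6) with g analytic at -6 and g(-6) ≠ 0 (g is just the numerator).

Hence z = -6 is a pole of order 1.

Final answer: 1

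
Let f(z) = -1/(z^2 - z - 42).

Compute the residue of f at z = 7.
Write f(z) = P(z)/Q(z) with P(z) = -1 and Q(z) = z^2 - z - 42.
The denominator factors as Q(z) = (z + 6)*(z - 7), so z = 7 is a simple zero of Q and P is analytic there; z = 7 is therefore a simple pole and
  Res(f, z₀) = P(z₀)/Q'(z₀).

Q'(z) = 2*z - 1, so Q'(7) = 13.
P(7) = -1.

Res(f, 7) = (-1)/(13) = -1/13

Final answer: -1/13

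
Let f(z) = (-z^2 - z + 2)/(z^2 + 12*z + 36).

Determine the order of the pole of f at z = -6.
Factor the denominator:
  z^2 + 12*z + 36 = (z + 6)^2

The numerator P(z) = -z^2 - z + 2 has P(-6) = -28 ≠ 0, so no factor of (z + 6) cancels.
Near z = -6 we can therefore write f(z) = g(z)/(z + 6)^2 with g analytic at -6 and g(-6) ≠ 0 (g is just the numerator).

Hence z = -6 is a pole of order 2.

Final answer: 2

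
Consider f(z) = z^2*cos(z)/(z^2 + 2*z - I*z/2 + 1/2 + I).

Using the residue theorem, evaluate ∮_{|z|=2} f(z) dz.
pi*(3/25 - 4*I/25)*cosh(1/2)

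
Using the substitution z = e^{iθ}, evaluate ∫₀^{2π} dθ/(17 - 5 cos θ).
sqrt(66)*pi/66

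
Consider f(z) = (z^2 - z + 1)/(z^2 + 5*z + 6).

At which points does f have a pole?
The singularities of f are the zeros of the denominator. Factoring,
  z^2 + 5*z + 6 = (z + 2)*(z + 3)
so the candidates are z = -2, z = -3.

Check the numerator P(z) = z^2 - z + 1 at each one:
  P(-2) = 7 ≠ 0, so z = -2 is a (simple) pole.
  P(-3) = 13 ≠ 0, so z = -3 is a (simple) pole.

Poles of f: {-3, -2}

Final answer: {-3, -2}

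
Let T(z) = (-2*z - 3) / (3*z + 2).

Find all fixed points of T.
{-2/3 - sqrt(5)*I/3, -2/3 + sqrt(5)*I/3}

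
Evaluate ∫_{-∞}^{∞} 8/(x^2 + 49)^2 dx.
Let f(z) = 8/(z^2 + 49)^2. The denominator has no real zeros and deg Q - deg P = 4 ≥ 2, so the integral of f over the upper semicircle |z| = R tends to 0 as R → ∞. Closing the contour in the upper half-plane,
  ∫_{-∞}^{∞} f(x) dx = 2πi · Σ Res(f, z_k)  over the poles with Im z_k > 0.

Zeros of the denominator: z^2 + 49 = 0 gives z = ±7*I.
Upper half-plane: z = 7*I (a pole of order 2).

Write f(z) = g(z)/(z - 7*I)^2 with g(z) = 8/(z + 7*I)^2. For a double pole, Res(f, z₀) = g'(z₀):
  g'(z) = -16/(z + 7*I)^3
  Res(f, 7*I) = g'(7*I) = -2*I/343

∫_{-∞}^{∞} f(x) dx = 2πi · (-2*I/343) = 4*pi/343

Final answer: 4*pi/343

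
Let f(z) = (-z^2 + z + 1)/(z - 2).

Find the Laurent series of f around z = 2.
Put w = z - (2), i.e. z = w + 2. The denominator is w, so it suffices to rewrite the numerator in powers of w.

P(z) = -z^2 + z + 1
P(w + 2) = -1 - 3*w - w^2

Dividing each term by w:
  f = -1/w - 3 - w

Substituting back w = z - 2:
  f(z) = -1/(z - 2) - 3 - (z - 2)

The series is finite because the numerator is a polynomial; the negative powers form the principal part, and the coefficient of 1/(z - 2) gives Res(f, 2) = -1.

Final answer: -1/(z - 2) - 3 - (z - 2)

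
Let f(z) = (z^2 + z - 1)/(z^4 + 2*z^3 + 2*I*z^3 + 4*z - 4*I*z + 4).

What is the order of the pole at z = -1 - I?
Factor the denominator:
  z^4 + 2*z^3 + 2*I*z^3 + 4*z - 4*I*z + 4 = (z + 1 + I)^3*(z - 1 - I)

The numerator P(z) = z^2 + z - 1 has P(-1 - I) = -2 + I ≠ 0, so no factor of (z + 1 + I) cancels.
Near z = -1 - I we can therefore write f(z) = g(z)/(z + 1 + I)^3 with g analytic at -1 - I and g(-1 - I) ≠ 0 (g is the numerator divided by the remaining denominator factors).

Hence z = -1 - I is a pole of order 3.

Final answer: 3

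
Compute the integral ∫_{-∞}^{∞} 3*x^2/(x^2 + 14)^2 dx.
Let f(z) = 3*z^2/(z^2 + 14)^2. The denominator has no real zeros and deg Q - deg P = 2 ≥ 2, so the integral of f over the upper semicircle |z| = R tends to 0 as R → ∞. Closing the contour in the upper half-plane,
  ∫_{-∞}^{∞} f(x) dx = 2πi · Σ Res(f, z_k)  over the poles with Im z_k > 0.

Zeros of the denominator: z^2 + 14 = 0 gives z = ±sqrt(14)*I.
Upper half-plane: z = sqrt(14)*I (a pole of order 2).

Write f(z) = g(z)/(z - sqrt(14)*I)^2 with g(z) = 3*z^2/(z + sqrt(14)*I)^2. For a double pole, Res(f, z₀) = g'(z₀):
  g'(z) = 6*sqrt(14)*I*z/(z + sqrt(14)*I)^3
  Res(f, sqrt(14)*I) = g'(sqrt(14)*I) = -3*sqrt(14)*I/56

∫_{-∞}^{∞} f(x) dx = 2πi · (-3*sqrt(14)*I/56) = 3*sqrt(14)*pi/28

Final answer: 3*sqrt(14)*pi/28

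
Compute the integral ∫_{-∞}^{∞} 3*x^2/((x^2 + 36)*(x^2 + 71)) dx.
Let f(z) = 3*z^2/((z^2 + 36)*(z^2 + 71)). The denominator has no real zeros and deg Q - deg P = 2 ≥ 2, so the integral of f over the upper semicircle |z| = R tends to 0 as R → ∞. Closing the contour in the upper half-plane,
  ∫_{-∞}^{∞} f(x) dx = 2πi · Σ Res(f, z_k)  over the poles with Im z_k > 0.

Zeros of the denominator: z^2 + 36 = 0 gives z = ±6*I; z^2 + 71 = 0 gives z = ±sqrt(71)*I.
Upper half-plane: z = 6*I, z = sqrt(71)*I (simple).

Each pole is a simple zero of Q(z) = z^4 + 107*z^2 + 2556, so Res(f, z₀) = P(z₀)/Q'(z₀) with P(z) = 3*z^2, Q'(z) = 4*z^3 + 214*z:
  Res(f, 6*I) = (-108)/(420*I) = 9*I/35
  Res(f, sqrt(71)*I) = (-213)/(-70*sqrt(71)*I) = -3*sqrt(71)*I/70

Sum of residues: 3*I*(6 - sqrt(71))/70
∫_{-∞}^{∞} f(x) dx = 2πi · (3*I*(6 - sqrt(71))/70) = 3*pi*(-6 + sqrt(71))/35

Final answer: 3*pi*(-6 + sqrt(71))/35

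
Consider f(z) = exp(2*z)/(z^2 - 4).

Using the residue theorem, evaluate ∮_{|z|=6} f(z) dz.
By the residue theorem, ∮_C f(z) dz = 2πi · (sum of the residues of f at the poles inside |z| = 6).

The denominator factors as (z - 2)*(z + 2), so the singularities of f are simple poles at z = 2, z = -2.
  |2|² = 4 < 36 = 6², so this pole is inside the contour.
  |-2|² = 4 < 36 = 6², so this pole is inside the contour.

With P(z) = exp(2*z) and Q(z) = z^2 - 4, each pole is simple, so Res(f, z₀) = P(z₀)/Q'(z₀) with Q'(z) = 2*z.
  Res(f, 2) = P(2)/Q'(2) = (exp(4))/(4) = exp(4)/4
  Res(f, -2) = P(-2)/Q'(-2) = (exp(-4))/(-4) = -exp(-4)/4

Sum of residues inside C: -exp(-4)/4 + exp(4)/4
∮_C f(z) dz = 2πi · (-exp(-4)/4 + exp(4)/4) = -I*pi*exp(-4)/2 + I*pi*exp(4)/2

Final answer: -I*pi*exp(-4)/2 + I*pi*exp(4)/2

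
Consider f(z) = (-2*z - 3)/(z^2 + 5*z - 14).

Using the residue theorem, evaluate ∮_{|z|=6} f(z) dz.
-14*I*pi/9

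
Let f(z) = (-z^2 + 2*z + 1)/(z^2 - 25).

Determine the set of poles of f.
The singularities of f are the zeros of the denominator. Factoring,
  z^2 - 25 = (z - 5)*(z + 5)
so the candidates are z = 5, z = -5.

Check the numerator P(z) = -z^2 + 2*z + 1 at each one:
  P(5) = -14 ≠ 0, so z = 5 is a (simple) pole.
  P(-5) = -34 ≠ 0, so z = -5 is a (simple) pole.

Poles of f: {-5, 5}

Final answer: {-5, 5}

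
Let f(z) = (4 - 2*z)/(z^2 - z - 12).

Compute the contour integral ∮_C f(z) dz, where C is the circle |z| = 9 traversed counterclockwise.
-4*I*pi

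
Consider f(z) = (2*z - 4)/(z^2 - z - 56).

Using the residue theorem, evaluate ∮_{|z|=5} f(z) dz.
0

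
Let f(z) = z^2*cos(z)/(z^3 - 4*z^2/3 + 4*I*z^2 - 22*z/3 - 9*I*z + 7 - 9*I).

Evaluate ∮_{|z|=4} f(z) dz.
By the residue theorem, ∮_C f(z) dz = 2πi · (sum of the residues of f at the poles inside |z| = 4).

The denominator factors as (z + 1 + 3*I)*(z - 3)*(z + 2/3 + I), so the singularities of f are simple poles at z = -1 - 3*I, z = 3, z = -2/3 - I.
  |-1 - 3*I|² = 10 < 16 = 4², so this pole is inside the contour.
  |3|² = 9 < 16 = 4², so this pole is inside the contour.
  |-2/3 - I|² = 13/9 < 16 = 4², so this pole is inside the contour.

With P(z) = z^2*cos(z) and Q(z) = z^3 - 4*z^2/3 + 4*I*z^2 - 22*z/3 - 9*I*z + 7 - 9*I, each pole is simple, so Res(f, z₀) = P(z₀)/Q'(z₀) with Q'(z) = 3*z^2 - 8*z/3 + 8*I*z - 22/3 - 9*I.
  Res(f, -1 - 3*I) = P(-1 - 3*I)/Q'(-1 - 3*I) = ((-8 + 6*I)*cos(1 + 3*I))/(-14/3 + 9*I) = (822/925 + 396*I/925)*cos(1 + 3*I)
  Res(f, 3) = P(3)/Q'(3) = (9*cos(3))/(35/3 + 15*I) = (189/650 - 243*I/650)*cos(3)
  Res(f, -2/3 - I) = P(-2/3 - I)/Q'(-2/3 - I) = ((-5/9 + 4*I/3)*cos(2/3 + I))/(7/9 - 23*I/3) = (-863/4810 - 261*I/4810)*cos(2/3 + I)

Sum of residues inside C: (822/925 + 396*I/925)*cos(1 + 3*I) + (-863/4810 - 261*I/4810)*cos(2/3 + I) + (189/650 - 243*I/650)*cos(3)
∮_C f(z) dz = 2πi · ((822/925 + 396*I/925)*cos(1 + 3*I) + (-863/4810 - 261*I/4810)*cos(2/3 + I) + (189/650 - 243*I/650)*cos(3)) = pi*(243/325 + 189*I/325)*cos(3) + pi*(261/2405 - 863*I/2405)*cos(2/3 + I) + pi*(-792/925 + 1644*I/925)*cos(1 + 3*I)

Final answer: pi*(243/325 + 189*I/325)*cos(3) + pi*(261/2405 - 863*I/2405)*cos(2/3 + I) + pi*(-792/925 + 1644*I/925)*cos(1 + 3*I)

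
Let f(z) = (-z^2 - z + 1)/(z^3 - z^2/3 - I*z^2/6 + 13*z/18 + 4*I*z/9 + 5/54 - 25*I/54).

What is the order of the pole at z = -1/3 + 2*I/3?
Factor the denominator:
  z^3 - z^2/3 - I*z^2/6 + 13*z/18 + 4*I*z/9 + 5/54 - 25*I/54 = (z + 1/3 - 2*I/3)*(z - 1/3 - I/2)*(z - 1/3 + I)

The numerator P(z) = -z^2 - z + 1 has P(-1/3 + 2*I/3) = 5/3 - 2*I/9 ≠ 0, so no factor of (z + 1/3 - 2*I/3) cancels.
Near z = -1/3 + 2*I/3 we can therefore write f(z) = g(z)/(z + 1/3 - 2*I/3) with g analytic at -1/3 + 2*I/3 and g(-1/3 + 2*I/3) ≠ 0 (g is the numerator divided by the remaining denominator factors).

Hence z = -1/3 + 2*I/3 is a pole of order 1.

Final answer: 1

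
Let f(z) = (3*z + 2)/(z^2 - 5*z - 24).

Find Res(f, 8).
Write f(z) = P(z)/Q(z) with P(z) = 3*z + 2 and Q(z) = z^2 - 5*z - 24.
The denominator factors as Q(z) = (z + 3)*(z - 8), so z = 8 is a simple zero of Q and P is analytic there; z = 8 is therefore a simple pole and
  Res(f, z₀) = P(z₀)/Q'(z₀).

Q'(z) = 2*z - 5, so Q'(8) = 11.
P(8) = 26.

Res(f, 8) = (26)/(11) = 26/11

Final answer: 26/11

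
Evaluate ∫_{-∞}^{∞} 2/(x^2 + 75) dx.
Let f(z) = 2/(z^2 + 75). The denominator has no real zeros and deg Q - deg P = 2 ≥ 2, so the integral of f over the upper semicircle |z| = R tends to 0 as R → ∞. Closing the contour in the upper half-plane,
  ∫_{-∞}^{∞} f(x) dx = 2πi · Σ Res(f, z_k)  over the poles with Im z_k > 0.

Zeros of the denominator: z^2 + 75 = 0 gives z = ±5*sqrt(3)*I.
Upper half-plane: z = 5*sqrt(3)*I (simple).

Each pole is a simple zero of Q(z) = z^2 + 75, so Res(f, z₀) = P(z₀)/Q'(z₀) with P(z) = 2, Q'(z) = 2*z:
  Res(f, 5*sqrt(3)*I) = (2)/(10*sqrt(3)*I) = -sqrt(3)*I/15

∫_{-∞}^{∞} f(x) dx = 2πi · (-sqrt(3)*I/15) = 2*sqrt(3)*pi/15

Final answer: 2*sqrt(3)*pi/15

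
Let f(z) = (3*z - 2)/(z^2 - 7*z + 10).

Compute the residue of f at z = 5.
Write f(z) = P(z)/Q(z) with P(z) = 3*z - 2 and Q(z) = z^2 - 7*z + 10.
The denominator factors as Q(z) = (z - 5)*(z - 2), so z = 5 is a simple zero of Q and P is analytic there; z = 5 is therefore a simple pole and
  Res(f, z₀) = P(z₀)/Q'(z₀).

Q'(z) = 2*z - 7, so Q'(5) = 3.
P(5) = 13.

Res(f, 5) = (13)/(3) = 13/3

Final answer: 13/3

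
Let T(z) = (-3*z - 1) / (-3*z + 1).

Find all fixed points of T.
T(z) = z means -3*z - 1 = z*(-3*z + 1), i.e.
  -3*z^2 + 4*z + 1 = 0.
Discriminant: (4)^2 - 4*(-3)*(1) = 28, so the roots are real.
  z = (-4 ± sqrt(28))/(2*(-3))
Fixed points: {2/3 - sqrt(7)/3, 2/3 + sqrt(7)/3}

Final answer: {2/3 - sqrt(7)/3, 2/3 + sqrt(7)/3}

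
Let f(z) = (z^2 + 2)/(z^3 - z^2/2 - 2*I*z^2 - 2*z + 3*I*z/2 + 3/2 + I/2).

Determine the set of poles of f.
The singularities of f are the zeros of the denominator. Factoring,
  z^3 - z^2/2 - 2*I*z^2 - 2*z + 3*I*z/2 + 3/2 + I/2 = (z - 1)*(z - 1/2 - I)*(z + 1 - I)
so the candidates are z = 1, z = 1/2 + I, z = -1 + I.

Check the numerator P(z) = z^2 + 2 at each one:
  P(1) = 3 ≠ 0, so z = 1 is a (simple) pole.
  P(1/2 + I) = 5/4 + I ≠ 0, so z = 1/2 + I is a (simple) pole.
  P(-1 + I) = 2 - 2*I ≠ 0, so z = -1 + I is a (simple) pole.

Poles of f: {-1 + I, 1/2 + I, 1}

Final answer: {-1 + I, 1/2 + I, 1}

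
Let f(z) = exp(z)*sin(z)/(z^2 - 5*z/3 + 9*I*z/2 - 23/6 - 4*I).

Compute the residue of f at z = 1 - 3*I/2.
(12/85 - 54*I/85)*exp(1 - 3*I/2)*sin(1 - 3*I/2)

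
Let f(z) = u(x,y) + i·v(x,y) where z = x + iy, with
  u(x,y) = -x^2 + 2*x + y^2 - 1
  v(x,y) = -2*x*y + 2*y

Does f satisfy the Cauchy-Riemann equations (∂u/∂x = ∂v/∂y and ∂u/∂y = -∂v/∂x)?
∂u/∂x = 2 - 2*x
∂v/∂y = 2 - 2*x
∂u/∂y = 2*y
∂v/∂x = -2*y
∂u/∂x = ∂v/∂y and ∂u/∂y = -∂v/∂x hold identically; f is analytic.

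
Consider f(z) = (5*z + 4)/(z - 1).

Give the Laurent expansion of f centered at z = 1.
Put w = z - (1), i.e. z = w + 1. The denominator is w, so it suffices to rewrite the numerator in powers of w.

P(z) = 5*z + 4
P(w + 1) = 9 + 5*w

Dividing each term by w:
  f = 9/w + 5

Substituting back w = z - 1:
  f(z) = 9/(z - 1) + 5

The series is finite because the numerator is a polynomial; the negative powers form the principal part, and the coefficient of 1/(z - 1) gives Res(f, 1) = 9.

Final answer: 9/(z - 1) + 5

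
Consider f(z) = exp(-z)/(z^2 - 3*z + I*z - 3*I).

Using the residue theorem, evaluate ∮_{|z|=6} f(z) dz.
By the residue theorem, ∮_C f(z) dz = 2πi · (sum of the residues of f at the poles inside |z| = 6).

The denominator factors as (z - 3)*(z + I), so the singularities of f are simple poles at z = 3, z = -I.
  |3|² = 9 < 36 = 6², so this pole is inside the contour.
  |-I|² = 1 < 36 = 6², so this pole is inside the contour.

With P(z) = exp(-z) and Q(z) = z^2 - 3*z + I*z - 3*I, each pole is simple, so Res(f, z₀) = P(z₀)/Q'(z₀) with Q'(z) = 2*z - 3 + I.
  Res(f, 3) = P(3)/Q'(3) = (exp(-3))/(3 + I) = (3/10 - I/10)*exp(-3)
  Res(f, -I) = P(-I)/Q'(-I) = (exp(I))/(-3 - I) = (-3/10 + I/10)*exp(I)

Sum of residues inside C: (-3/10 + I/10)*exp(I) + (3/10 - I/10)*exp(-3)
∮_C f(z) dz = 2πi · ((-3/10 + I/10)*exp(I) + (3/10 - I/10)*exp(-3)) = pi*(-1/5 - 3*I/5)*exp(I) + pi*(1/5 + 3*I/5)*exp(-3)

Final answer: pi*(-1/5 - 3*I/5)*exp(I) + pi*(1/5 + 3*I/5)*exp(-3)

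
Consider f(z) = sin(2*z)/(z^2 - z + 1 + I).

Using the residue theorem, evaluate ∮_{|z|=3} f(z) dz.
pi*(-4/5 + 2*I/5)*sin(2 - 2*I) + pi*(2/5 + 4*I/5)*sinh(2)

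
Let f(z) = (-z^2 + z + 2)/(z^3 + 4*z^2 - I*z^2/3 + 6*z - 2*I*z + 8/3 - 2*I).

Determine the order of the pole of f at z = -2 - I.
1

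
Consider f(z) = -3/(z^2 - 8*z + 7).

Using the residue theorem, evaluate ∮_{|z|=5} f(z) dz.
By the residue theorem, ∮_C f(z) dz = 2πi · (sum of the residues of f at the poles inside |z| = 5).

The denominator factors as (z - 1)*(z - 7), so the singularities of f are simple poles at z = 1, z = 7.
  |1|² = 1 < 25 = 5², so this pole is inside the contour.
  |7|² = 49 > 25 = 5², so this pole is outside the contour.

With P(z) = -3 and Q(z) = z^2 - 8*z + 7, each pole is simple, so Res(f, z₀) = P(z₀)/Q'(z₀) with Q'(z) = 2*z - 8.
  Res(f, 1) = P(1)/Q'(1) = (-3)/(-6) = 1/2

∮_C f(z) dz = 2πi · (1/2) = I*pi

Final answer: I*pi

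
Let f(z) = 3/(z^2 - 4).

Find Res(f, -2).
-3/4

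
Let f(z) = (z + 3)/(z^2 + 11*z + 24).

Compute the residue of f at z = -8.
Write f(z) = P(z)/Q(z) with P(z) = z + 3 and Q(z) = z^2 + 11*z + 24.
The denominator factors as Q(z) = (z + 8)*(z + 3), so z = -8 is a simple zero of Q and P is analytic there; z = -8 is therefore a simple pole and
  Res(f, z₀) = P(z₀)/Q'(z₀).

Q'(z) = 2*z + 11, so Q'(-8) = -5.
P(-8) = -5.

Res(f, -8) = (-5)/(-5) = 1

Final answer: 1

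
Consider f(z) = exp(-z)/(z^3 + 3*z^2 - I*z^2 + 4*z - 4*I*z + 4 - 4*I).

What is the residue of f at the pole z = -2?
Write f(z) = P(z)/Q(z) with P(z) = exp(-z) and Q(z) = z^3 + 3*z^2 - I*z^2 + 4*z - 4*I*z + 4 - 4*I.
The denominator factors as Q(z) = (z + 1 + I)*(z + 2)*(z - 2*I), so z = -2 is a simple zero of Q and P is analytic there; z = -2 is therefore a simple pole and
  Res(f, z₀) = P(z₀)/Q'(z₀).

Q'(z) = 3*z^2 + 6*z - 2*I*z + 4 - 4*I, so Q'(-2) = 4.
P(-2) = exp(2).

Res(f, -2) = (exp(2))/(4) = exp(2)/4

Final answer: exp(2)/4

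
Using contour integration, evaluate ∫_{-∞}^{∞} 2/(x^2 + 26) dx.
sqrt(26)*pi/13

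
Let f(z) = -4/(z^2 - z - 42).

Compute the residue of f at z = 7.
Write f(z) = P(z)/Q(z) with P(z) = -4 and Q(z) = z^2 - z - 42.
The denominator factors as Q(z) = (z - 7)*(z + 6), so z = 7 is a simple zero of Q and P is analytic there; z = 7 is therefore a simple pole and
  Res(f, z₀) = P(z₀)/Q'(z₀).

Q'(z) = 2*z - 1, so Q'(7) = 13.
P(7) = -4.

Res(f, 7) = (-4)/(13) = -4/13

Final answer: -4/13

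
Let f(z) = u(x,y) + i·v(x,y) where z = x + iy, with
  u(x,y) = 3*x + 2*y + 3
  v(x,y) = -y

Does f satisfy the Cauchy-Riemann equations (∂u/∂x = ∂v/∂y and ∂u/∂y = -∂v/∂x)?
∂u/∂x = 3
∂v/∂y = -1
∂u/∂y = 2
∂v/∂x = 0
∂u/∂x ≠ ∂v/∂y and ∂u/∂y ≠ -∂v/∂x; the Cauchy-Riemann equations are not satisfied, so f is not analytic.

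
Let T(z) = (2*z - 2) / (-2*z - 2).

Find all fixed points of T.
{-sqrt(2) - 1, -1 + sqrt(2)}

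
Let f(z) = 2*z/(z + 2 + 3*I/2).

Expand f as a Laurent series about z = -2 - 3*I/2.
Put w = z - (-2 - 3*I/2), i.e. z = w - 2 - 3*I/2. The denominator is w, so it suffices to rewrite the numerator in powers of w.

P(z) = 2*z
P(w - 2 - 3*I/2) = -4 - 3*I + 2*w

Dividing each term by w:
  f = (-4 - 3*I)/w + 2

Substituting back w = z + 2 + 3*I/2:
  f(z) = (-4 - 3*I)/(z + 2 + 3*I/2) + 2

The series is finite because the numerator is a polynomial; the negative powers form the principal part, and the coefficient of 1/(z + 2 + 3*I/2) gives Res(f, -2 - 3*I/2) = -4 - 3*I.

Final answer: (-4 - 3*I)/(z + 2 + 3*I/2) + 2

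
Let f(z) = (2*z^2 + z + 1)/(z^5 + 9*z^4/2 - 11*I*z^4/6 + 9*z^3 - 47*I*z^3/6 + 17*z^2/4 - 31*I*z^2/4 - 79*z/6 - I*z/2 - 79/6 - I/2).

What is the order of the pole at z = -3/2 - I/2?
Factor the denominator:
  z^5 + 9*z^4/2 - 11*I*z^4/6 + 9*z^3 - 47*I*z^3/6 + 17*z^2/4 - 31*I*z^2/4 - 79*z/6 - I*z/2 - 79/6 - I/2 = (z + 3/2 + I/2)^3*(z - 1 - I/3)*(z + 1 - 3*I)

The numerator P(z) = 2*z^2 + z + 1 has P(-3/2 - I/2) = 7/2 + 5*I/2 ≠ 0, so no factor of (z + 3/2 + I/2) cancels.
Near z = -3/2 - I/2 we can therefore write f(z) = g(z)/(z + 3/2 + I/2)^3 with g analytic at -3/2 - I/2 and g(-3/2 - I/2) ≠ 0 (g is the numerator divided by the remaining denominator factors).

Hence z = -3/2 - I/2 is a pole of order 3.

Final answer: 3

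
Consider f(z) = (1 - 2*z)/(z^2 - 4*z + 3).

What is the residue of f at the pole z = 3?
-5/2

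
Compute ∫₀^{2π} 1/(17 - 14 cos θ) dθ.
Call the integral J. The integrand is 2π-periodic and we integrate over a full period, so shifting θ does not change the value (θ → θ + π flips the sign of the trig term). Hence
  J = ∫₀^{2π} dθ/(17 + 14 cos θ).
Put z = e^{iθ}: then cos θ = (z + 1/z)/2, dθ = dz/(iz), and z runs once counterclockwise around |z| = 1:
  J = ∮_{|z|=1} 1/(17 + 14*(z + 1/z)/2) · dz/(iz) = (2/i) ∮_{|z|=1} dz/(14*z^2 + 34*z + 14).
The roots of 14*z^2 + 34*z + 14 are z = (-17 ± sqrt(17^2 - 14^2))/14, with sqrt(93) = sqrt(93); their product is 1, so only z₊ = -17/14 + sqrt(93)/14 lies inside the unit circle (z₋ = -17/14 - sqrt(93)/14 lies outside).
z₊ is a simple zero of q(z) = 14*z^2 + 34*z + 14, so Res(1/q, z₊) = 1/q'(z₊) with q'(z) = 28*z + 34; and q'(z₊) = 14*(z₊ - z₋) = 2*sqrt(93).
Therefore J = (2/i) · 2πi · 1/(2*sqrt(93)) = 2*pi/(sqrt(93)) = 2*sqrt(93)*pi/93

Final answer: 2*sqrt(93)*pi/93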